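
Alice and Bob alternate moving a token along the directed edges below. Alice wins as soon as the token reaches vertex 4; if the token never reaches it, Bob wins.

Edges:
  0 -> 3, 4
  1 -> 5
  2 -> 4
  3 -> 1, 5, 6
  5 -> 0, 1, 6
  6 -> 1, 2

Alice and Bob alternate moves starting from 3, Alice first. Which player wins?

Track states (vertex, player-to-move).
A0 = {(4,Alice), (4,Bob)}
A1: add {(0,Alice), (2,Alice), (2,Bob)}.
A2: add {(6,Alice)}.
A3 = A2; e.g. (0,Bob) stays out. (3,Alice) never enters ⇒ Bob avoids the target.

Bob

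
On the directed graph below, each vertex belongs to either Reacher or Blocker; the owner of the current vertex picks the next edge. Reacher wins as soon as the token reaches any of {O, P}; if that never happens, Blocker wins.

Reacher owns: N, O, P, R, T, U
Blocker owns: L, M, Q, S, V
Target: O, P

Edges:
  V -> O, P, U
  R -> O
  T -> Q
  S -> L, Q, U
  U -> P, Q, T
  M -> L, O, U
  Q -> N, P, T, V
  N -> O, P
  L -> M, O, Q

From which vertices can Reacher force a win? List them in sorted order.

N, O, P, R, U, V

A0 = {O, P}
A1: add {N, R, U} — N (Reacher) has N→O; R (Reacher) has R→O; U (Reacher) has U→P.
A2: add {V} — V (Blocker): all of {O, P, U} already in.
A3 = A2; e.g. L (Blocker) can still go to M. Fixed point.
Reacher's winning region = {N, O, P, R, U, V}.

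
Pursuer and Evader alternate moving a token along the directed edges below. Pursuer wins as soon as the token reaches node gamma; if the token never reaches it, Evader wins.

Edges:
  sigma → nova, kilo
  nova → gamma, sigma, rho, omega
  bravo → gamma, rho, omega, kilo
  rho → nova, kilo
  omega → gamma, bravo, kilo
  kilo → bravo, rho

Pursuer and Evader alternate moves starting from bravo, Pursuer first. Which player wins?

Track states (vertex, player-to-move).
A0 = {(gamma,Pursuer), (gamma,Evader)}
A1: add {(nova,Pursuer), (bravo,Pursuer), (omega,Pursuer)}.
(bravo,Pursuer) ∈ A1 ⇒ Pursuer forces the target.

Pursuer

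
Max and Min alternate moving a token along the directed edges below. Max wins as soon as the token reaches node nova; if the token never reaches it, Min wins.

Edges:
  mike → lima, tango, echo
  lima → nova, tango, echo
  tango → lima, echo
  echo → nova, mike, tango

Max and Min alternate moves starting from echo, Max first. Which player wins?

Max

Track states (vertex, player-to-move).
A0 = {(nova,Max), (nova,Min)}
A1: add {(lima,Max), (echo,Max)}.
(echo,Max) ∈ A1 ⇒ Max forces the target.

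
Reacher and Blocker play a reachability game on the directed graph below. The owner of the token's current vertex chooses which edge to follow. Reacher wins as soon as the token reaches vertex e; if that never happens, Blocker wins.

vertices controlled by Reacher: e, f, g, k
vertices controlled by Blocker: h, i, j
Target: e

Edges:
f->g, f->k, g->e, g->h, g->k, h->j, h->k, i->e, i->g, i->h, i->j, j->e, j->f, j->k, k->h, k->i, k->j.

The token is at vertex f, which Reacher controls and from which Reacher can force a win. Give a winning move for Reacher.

A0 = {e}
A1: add {g} — g (Reacher) has g→e.
A2: add {f} — f (Reacher) has f→g.
A3 = A2; e.g. h (Blocker) can still go to j. Fixed point.
From f, successor g is in the attractor (rank 1); the other successor k is not.

g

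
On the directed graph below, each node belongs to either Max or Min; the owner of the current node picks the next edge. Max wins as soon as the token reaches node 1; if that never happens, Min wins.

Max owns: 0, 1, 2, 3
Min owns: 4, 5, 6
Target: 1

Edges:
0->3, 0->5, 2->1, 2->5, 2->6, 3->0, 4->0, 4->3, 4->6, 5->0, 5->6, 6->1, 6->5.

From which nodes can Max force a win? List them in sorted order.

1, 2

A0 = {1}
A1: add {2} — 2 (Max) has 2→1.
A2 = A1; e.g. 0 (Max) has no edge into A1. Fixed point.
Max's winning region = {1, 2}.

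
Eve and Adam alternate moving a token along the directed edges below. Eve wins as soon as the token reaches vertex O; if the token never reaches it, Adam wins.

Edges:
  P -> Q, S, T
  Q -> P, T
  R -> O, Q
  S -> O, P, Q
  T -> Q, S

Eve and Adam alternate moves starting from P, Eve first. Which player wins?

Adam

Track states (vertex, player-to-move).
A0 = {(O,Eve), (O,Adam)}
A1: add {(R,Eve), (S,Eve)}.
A2 = A1; e.g. (P,Eve) stays out. (P,Eve) never enters ⇒ Adam avoids the target.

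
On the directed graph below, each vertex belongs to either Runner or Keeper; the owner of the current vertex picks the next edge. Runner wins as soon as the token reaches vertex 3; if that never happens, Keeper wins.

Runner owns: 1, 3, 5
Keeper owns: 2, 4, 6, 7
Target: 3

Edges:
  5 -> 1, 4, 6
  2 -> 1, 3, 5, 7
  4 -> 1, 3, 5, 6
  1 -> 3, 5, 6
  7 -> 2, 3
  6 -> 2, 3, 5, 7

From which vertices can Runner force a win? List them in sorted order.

A0 = {3}
A1: add {1} — 1 (Runner) has 1→3.
A2: add {5} — 5 (Runner) has 5→1.
A3 = A2; e.g. 2 (Keeper) can still go to 7. Fixed point.
Runner's winning region = {1, 3, 5}.

1, 3, 5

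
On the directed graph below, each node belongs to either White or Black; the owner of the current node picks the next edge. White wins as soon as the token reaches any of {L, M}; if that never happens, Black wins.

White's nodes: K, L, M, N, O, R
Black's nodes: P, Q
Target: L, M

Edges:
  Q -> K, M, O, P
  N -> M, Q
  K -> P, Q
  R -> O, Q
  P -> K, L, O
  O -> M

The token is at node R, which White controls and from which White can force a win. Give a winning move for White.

O

A0 = {L, M}
A1: add {N, O} — N (White) has N→M; O (White) has O→M.
A2: add {R} — R (White) has R→O.
A3 = A2; e.g. K (White) has no edge into A2. Fixed point.
From R, successor O is in the attractor (rank 1); the other successor Q is not.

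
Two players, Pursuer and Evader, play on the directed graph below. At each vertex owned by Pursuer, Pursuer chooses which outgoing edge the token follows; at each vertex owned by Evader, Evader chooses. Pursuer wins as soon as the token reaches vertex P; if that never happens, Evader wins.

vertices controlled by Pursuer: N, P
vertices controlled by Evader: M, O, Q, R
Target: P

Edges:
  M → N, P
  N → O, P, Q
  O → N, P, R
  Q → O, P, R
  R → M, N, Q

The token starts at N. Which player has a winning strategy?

A0 = {P}
A1: add {N} — N (Pursuer) has N→P.
N ∈ A1, so Pursuer can force the target.

Pursuer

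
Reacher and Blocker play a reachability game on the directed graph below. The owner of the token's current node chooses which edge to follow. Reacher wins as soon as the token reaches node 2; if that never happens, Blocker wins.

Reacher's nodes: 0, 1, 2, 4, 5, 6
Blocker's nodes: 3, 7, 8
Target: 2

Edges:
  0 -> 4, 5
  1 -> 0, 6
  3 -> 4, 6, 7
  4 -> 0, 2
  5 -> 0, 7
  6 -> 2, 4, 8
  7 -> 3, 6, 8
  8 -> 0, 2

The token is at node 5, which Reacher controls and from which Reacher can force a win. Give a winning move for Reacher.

0

A0 = {2}
A1: add {4, 6} — 4 (Reacher) has 4→2; 6 (Reacher) has 6→2.
A2: add {0, 1} — 0 (Reacher) has 0→4; 1 (Reacher) has 1→6.
A3: add {5, 8} — 5 (Reacher) has 5→0; 8 (Blocker): all of {0, 2} already in.
A4 = A3; e.g. 3 (Blocker) can still go to 7. Fixed point.
From 5, successor 0 is in the attractor (rank 2); the other successor 7 is not.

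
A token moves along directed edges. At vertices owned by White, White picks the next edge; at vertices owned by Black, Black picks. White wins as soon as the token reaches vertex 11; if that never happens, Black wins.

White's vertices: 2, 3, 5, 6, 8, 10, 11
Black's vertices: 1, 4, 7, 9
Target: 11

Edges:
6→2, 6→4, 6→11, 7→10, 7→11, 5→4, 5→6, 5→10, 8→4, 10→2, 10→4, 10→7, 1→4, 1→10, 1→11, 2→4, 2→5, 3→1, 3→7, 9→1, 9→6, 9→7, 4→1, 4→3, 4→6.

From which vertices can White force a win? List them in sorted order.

2, 3, 5, 6, 7, 10, 11

A0 = {11}
A1: add {6} — 6 (White) has 6→11.
A2: add {5} — 5 (White) has 5→6.
A3: add {2} — 2 (White) has 2→5.
A4: add {10} — 10 (White) has 10→2.
A5: add {7} — 7 (Black): all of {10, 11} already in.
A6: add {3} — 3 (White) has 3→7.
A7 = A6; e.g. 1 (Black) can still go to 4. Fixed point.
White's winning region = {2, 3, 5, 6, 7, 10, 11}.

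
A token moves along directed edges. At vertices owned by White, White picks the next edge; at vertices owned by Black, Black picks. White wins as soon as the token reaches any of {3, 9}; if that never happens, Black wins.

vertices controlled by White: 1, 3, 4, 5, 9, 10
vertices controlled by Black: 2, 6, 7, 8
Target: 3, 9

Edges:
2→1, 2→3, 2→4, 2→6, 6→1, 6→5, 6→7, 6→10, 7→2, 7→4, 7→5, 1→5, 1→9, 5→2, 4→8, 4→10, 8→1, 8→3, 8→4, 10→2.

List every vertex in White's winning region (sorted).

A0 = {3, 9}
A1: add {1} — 1 (White) has 1→9.
A2 = A1; e.g. 2 (Black) can still go to 4. Fixed point.
White's winning region = {1, 3, 9}.

1, 3, 9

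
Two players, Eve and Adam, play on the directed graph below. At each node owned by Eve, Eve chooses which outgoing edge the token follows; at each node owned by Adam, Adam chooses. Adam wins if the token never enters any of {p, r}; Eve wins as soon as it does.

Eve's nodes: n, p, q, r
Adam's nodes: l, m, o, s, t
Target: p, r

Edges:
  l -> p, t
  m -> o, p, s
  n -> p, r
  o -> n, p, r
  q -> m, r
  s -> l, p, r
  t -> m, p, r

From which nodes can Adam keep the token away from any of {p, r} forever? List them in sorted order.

A0 = {p, r}
A1: add {n, q} — n (Eve) has n→p; q (Eve) has q→r.
A2: add {o} — o (Adam): all of {n, p, r} already in.
A3 = A2; e.g. l (Adam) can still go to t. Fixed point.
Eve's attractor = {n, o, p, q, r}; Adam avoids the target exactly from the complement.

l, m, s, t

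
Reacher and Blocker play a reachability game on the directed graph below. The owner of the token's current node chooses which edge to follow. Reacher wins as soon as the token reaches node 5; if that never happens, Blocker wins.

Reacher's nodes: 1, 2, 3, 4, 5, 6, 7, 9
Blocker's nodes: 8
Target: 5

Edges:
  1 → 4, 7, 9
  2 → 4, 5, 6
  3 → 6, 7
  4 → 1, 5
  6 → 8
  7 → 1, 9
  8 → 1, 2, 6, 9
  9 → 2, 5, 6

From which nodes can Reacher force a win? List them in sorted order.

A0 = {5}
A1: add {2, 4, 9} — 2 (Reacher) has 2→5; 4 (Reacher) has 4→5; 9 (Reacher) has 9→5.
A2: add {1, 7} — 1 (Reacher) has 1→4; 7 (Reacher) has 7→9.
A3: add {3} — 3 (Reacher) has 3→7.
A4 = A3; e.g. 6 (Reacher) has no edge into A3. Fixed point.
Reacher's winning region = {1, 2, 3, 4, 5, 7, 9}.

1, 2, 3, 4, 5, 7, 9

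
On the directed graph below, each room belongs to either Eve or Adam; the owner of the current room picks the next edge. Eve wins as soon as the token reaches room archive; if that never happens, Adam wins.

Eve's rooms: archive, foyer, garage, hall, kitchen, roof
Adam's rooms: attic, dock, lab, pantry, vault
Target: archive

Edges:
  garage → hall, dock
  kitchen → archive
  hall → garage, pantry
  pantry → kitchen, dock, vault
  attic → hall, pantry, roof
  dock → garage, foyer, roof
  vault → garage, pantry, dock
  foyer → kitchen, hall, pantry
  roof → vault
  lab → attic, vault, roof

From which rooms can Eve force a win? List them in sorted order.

A0 = {archive}
A1: add {kitchen} — kitchen (Eve) has kitchen→archive.
A2: add {foyer} — foyer (Eve) has foyer→kitchen.
A3 = A2; e.g. garage (Eve) has no edge into A2. Fixed point.
Eve's winning region = {archive, foyer, kitchen}.

archive, foyer, kitchen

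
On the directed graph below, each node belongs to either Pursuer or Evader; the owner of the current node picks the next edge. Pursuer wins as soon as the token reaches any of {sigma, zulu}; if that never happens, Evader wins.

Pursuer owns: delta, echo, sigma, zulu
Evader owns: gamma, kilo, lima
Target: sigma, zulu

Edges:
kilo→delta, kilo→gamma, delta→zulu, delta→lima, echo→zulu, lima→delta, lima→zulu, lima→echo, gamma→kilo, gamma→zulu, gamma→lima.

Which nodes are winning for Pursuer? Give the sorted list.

A0 = {sigma, zulu}
A1: add {delta, echo} — delta (Pursuer) has delta→zulu; echo (Pursuer) has echo→zulu.
A2: add {lima} — lima (Evader): all of {delta, zulu, echo} already in.
A3 = A2; e.g. kilo (Evader) can still go to gamma. Fixed point.
Pursuer's winning region = {delta, echo, lima, sigma, zulu}.

delta, echo, lima, sigma, zulu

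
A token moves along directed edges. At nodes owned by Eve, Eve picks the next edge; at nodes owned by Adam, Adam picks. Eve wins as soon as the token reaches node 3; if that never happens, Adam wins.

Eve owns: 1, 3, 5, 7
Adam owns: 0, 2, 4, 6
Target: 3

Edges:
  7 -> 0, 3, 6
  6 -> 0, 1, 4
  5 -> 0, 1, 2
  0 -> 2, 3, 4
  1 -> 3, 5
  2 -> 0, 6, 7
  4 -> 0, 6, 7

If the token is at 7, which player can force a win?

A0 = {3}
A1: add {1, 7} — 1 (Eve) has 1→3; 7 (Eve) has 7→3.
7 ∈ A1, so Eve can force the target.

Eve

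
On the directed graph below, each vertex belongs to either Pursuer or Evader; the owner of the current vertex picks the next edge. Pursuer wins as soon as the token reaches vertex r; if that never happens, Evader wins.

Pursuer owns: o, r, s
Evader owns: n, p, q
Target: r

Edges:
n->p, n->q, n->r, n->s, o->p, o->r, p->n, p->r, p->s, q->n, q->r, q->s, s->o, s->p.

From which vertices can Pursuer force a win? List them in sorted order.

A0 = {r}
A1: add {o} — o (Pursuer) has o→r.
A2: add {s} — s (Pursuer) has s→o.
A3 = A2; e.g. n (Evader) can still go to p. Fixed point.
Pursuer's winning region = {o, r, s}.

o, r, s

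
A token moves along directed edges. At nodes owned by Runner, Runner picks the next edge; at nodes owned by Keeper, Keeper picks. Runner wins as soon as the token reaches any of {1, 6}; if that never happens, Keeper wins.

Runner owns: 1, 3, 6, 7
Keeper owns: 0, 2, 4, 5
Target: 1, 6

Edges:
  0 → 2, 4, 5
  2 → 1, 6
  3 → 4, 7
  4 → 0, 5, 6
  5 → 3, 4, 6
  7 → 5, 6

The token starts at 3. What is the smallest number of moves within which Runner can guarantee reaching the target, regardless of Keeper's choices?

2

A0 = {1, 6}
A1: add {2, 7} — 2 (Keeper): all of {1, 6} already in; 7 (Runner) has 7→6.
A2: add {3} — 3 (Runner) has 3→7.
A3 = A2; e.g. 0 (Keeper) can still go to 4. Fixed point.
3 enters the attractor at level 2, so Runner can force the target in 2 moves from there.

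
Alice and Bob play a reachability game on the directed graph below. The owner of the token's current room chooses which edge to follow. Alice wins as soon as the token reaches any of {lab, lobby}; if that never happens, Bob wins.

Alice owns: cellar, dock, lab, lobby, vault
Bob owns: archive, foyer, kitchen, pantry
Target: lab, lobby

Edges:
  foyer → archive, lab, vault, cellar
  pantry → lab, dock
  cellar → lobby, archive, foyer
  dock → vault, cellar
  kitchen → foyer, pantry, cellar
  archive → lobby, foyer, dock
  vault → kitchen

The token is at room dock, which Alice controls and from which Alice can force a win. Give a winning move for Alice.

cellar

A0 = {lab, lobby}
A1: add {cellar} — cellar (Alice) has cellar→lobby.
A2: add {dock} — dock (Alice) has dock→cellar.
A3: add {pantry} — pantry (Bob): all of {lab, dock} already in.
A4 = A3; e.g. kitchen (Bob) can still go to foyer. Fixed point.
From dock, successor cellar is in the attractor (rank 1); the other successor vault is not.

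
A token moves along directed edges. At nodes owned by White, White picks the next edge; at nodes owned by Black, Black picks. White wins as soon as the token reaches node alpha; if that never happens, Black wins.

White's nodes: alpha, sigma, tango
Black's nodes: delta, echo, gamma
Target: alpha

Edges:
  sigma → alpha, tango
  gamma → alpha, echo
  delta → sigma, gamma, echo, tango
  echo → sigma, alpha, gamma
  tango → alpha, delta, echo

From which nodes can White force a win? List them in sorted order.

alpha, sigma, tango

A0 = {alpha}
A1: add {sigma, tango} — sigma (White) has sigma→alpha; tango (White) has tango→alpha.
A2 = A1; e.g. gamma (Black) can still go to echo. Fixed point.
White's winning region = {alpha, sigma, tango}.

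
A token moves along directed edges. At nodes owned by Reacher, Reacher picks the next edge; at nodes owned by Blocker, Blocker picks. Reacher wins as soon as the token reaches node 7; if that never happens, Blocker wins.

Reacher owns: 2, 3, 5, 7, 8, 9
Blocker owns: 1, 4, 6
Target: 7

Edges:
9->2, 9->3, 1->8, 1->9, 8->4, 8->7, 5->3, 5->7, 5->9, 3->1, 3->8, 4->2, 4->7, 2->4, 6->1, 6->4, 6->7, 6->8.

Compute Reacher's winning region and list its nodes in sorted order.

1, 3, 5, 7, 8, 9

A0 = {7}
A1: add {5, 8} — 5 (Reacher) has 5→7; 8 (Reacher) has 8→7.
A2: add {3} — 3 (Reacher) has 3→8.
A3: add {9} — 9 (Reacher) has 9→3.
A4: add {1} — 1 (Blocker): all of {8, 9} already in.
A5 = A4; e.g. 2 (Reacher) has no edge into A4. Fixed point.
Reacher's winning region = {1, 3, 5, 7, 8, 9}.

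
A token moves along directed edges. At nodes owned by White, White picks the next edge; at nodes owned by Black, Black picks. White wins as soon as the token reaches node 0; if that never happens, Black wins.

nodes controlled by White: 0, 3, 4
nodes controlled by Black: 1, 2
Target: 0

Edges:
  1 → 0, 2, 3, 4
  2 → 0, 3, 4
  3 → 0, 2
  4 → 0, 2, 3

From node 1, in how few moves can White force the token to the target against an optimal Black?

3

A0 = {0}
A1: add {3, 4} — 3 (White) has 3→0; 4 (White) has 4→0.
A2: add {2} — 2 (Black): all of {0, 3, 4} already in.
A3: add {1} — 1 (Black): all of {0, 2, 3, 4} already in.
A3 = all vertices. Fixed point.
1 enters the attractor at level 3, so White can force the target in 3 moves from there.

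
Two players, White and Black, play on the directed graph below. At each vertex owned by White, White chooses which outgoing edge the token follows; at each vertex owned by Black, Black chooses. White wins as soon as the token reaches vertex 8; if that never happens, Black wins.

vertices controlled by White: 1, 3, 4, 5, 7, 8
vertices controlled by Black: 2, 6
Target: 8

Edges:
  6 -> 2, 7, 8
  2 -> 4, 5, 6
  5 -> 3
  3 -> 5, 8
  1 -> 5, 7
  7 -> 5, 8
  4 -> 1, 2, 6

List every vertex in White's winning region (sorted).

A0 = {8}
A1: add {3, 7} — 3 (White) has 3→8; 7 (White) has 7→8.
A2: add {1, 5} — 1 (White) has 1→7; 5 (White) has 5→3.
A3: add {4} — 4 (White) has 4→1.
A4 = A3; e.g. 2 (Black) can still go to 6. Fixed point.
White's winning region = {1, 3, 4, 5, 7, 8}.

1, 3, 4, 5, 7, 8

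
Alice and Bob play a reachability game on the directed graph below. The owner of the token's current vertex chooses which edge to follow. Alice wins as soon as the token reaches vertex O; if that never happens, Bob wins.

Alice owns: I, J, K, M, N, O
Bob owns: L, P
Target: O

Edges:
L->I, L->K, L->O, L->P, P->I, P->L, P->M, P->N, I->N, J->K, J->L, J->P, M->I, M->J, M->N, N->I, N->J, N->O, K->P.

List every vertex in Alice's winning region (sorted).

A0 = {O}
A1: add {N} — N (Alice) has N→O.
A2: add {I, M} — I (Alice) has I→N; M (Alice) has M→N.
A3 = A2; e.g. J (Alice) has no edge into A2. Fixed point.
Alice's winning region = {I, M, N, O}.

I, M, N, O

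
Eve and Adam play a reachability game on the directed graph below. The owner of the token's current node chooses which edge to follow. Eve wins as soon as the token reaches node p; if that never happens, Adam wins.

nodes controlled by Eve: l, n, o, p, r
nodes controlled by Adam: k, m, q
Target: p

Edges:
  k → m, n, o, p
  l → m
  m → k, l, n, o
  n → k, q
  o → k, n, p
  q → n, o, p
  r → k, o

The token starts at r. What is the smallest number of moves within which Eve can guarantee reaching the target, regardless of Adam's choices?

2

A0 = {p}
A1: add {o} — o (Eve) has o→p.
A2: add {r} — r (Eve) has r→o.
A3 = A2; e.g. k (Adam) can still go to m. Fixed point.
r enters the attractor at level 2, so Eve can force the target in 2 moves from there.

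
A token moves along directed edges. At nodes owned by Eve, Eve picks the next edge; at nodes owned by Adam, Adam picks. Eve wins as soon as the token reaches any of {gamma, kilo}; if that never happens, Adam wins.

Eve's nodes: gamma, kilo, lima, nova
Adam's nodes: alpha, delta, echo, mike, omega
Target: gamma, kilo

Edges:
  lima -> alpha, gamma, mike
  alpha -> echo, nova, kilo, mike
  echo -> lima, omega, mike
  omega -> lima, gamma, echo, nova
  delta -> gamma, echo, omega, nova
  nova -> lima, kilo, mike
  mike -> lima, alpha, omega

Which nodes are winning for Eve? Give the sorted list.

gamma, kilo, lima, nova

A0 = {gamma, kilo}
A1: add {lima, nova} — lima (Eve) has lima→gamma; nova (Eve) has nova→kilo.
A2 = A1; e.g. alpha (Adam) can still go to echo. Fixed point.
Eve's winning region = {gamma, kilo, lima, nova}.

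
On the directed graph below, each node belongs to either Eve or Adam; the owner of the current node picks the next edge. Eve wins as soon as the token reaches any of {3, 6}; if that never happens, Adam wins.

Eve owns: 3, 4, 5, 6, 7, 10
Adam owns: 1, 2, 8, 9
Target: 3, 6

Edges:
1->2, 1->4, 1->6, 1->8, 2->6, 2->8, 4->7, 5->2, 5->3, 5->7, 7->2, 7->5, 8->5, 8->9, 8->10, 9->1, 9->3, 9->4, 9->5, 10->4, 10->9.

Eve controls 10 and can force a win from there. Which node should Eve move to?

A0 = {3, 6}
A1: add {5} — 5 (Eve) has 5→3.
A2: add {7} — 7 (Eve) has 7→5.
A3: add {4} — 4 (Eve) has 4→7.
A4: add {10} — 10 (Eve) has 10→4.
A5 = A4; e.g. 1 (Adam) can still go to 2. Fixed point.
From 10, successor 4 is in the attractor (rank 3); the other successor 9 is not.

4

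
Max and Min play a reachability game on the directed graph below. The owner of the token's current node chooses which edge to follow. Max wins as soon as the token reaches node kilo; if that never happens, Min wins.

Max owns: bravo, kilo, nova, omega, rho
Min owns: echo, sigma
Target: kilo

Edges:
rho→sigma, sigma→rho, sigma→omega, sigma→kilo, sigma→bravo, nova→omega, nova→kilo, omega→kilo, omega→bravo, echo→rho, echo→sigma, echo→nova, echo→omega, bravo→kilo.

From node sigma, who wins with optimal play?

A0 = {kilo}
A1: add {bravo, nova, omega} — nova (Max) has nova→kilo; omega (Max) has omega→kilo; bravo (Max) has bravo→kilo.
A2 = A1; e.g. rho (Max) has no edge into A1. Fixed point.
sigma never enters the attractor, so Min can avoid the target forever.

Min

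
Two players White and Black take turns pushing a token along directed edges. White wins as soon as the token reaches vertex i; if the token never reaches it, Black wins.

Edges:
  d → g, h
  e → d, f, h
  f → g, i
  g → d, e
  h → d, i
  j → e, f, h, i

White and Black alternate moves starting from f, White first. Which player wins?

White

Track states (vertex, player-to-move).
A0 = {(i,White), (i,Black)}
A1: add {(f,White), (h,White), (j,White)}.
(f,White) ∈ A1 ⇒ White forces the target.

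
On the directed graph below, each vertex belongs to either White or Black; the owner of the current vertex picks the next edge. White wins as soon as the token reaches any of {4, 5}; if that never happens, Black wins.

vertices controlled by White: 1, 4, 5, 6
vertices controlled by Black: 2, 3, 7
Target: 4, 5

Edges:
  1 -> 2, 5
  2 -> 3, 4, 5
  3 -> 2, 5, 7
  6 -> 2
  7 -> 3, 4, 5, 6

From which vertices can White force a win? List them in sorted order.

A0 = {4, 5}
A1: add {1} — 1 (White) has 1→5.
A2 = A1; e.g. 2 (Black) can still go to 3. Fixed point.
White's winning region = {1, 4, 5}.

1, 4, 5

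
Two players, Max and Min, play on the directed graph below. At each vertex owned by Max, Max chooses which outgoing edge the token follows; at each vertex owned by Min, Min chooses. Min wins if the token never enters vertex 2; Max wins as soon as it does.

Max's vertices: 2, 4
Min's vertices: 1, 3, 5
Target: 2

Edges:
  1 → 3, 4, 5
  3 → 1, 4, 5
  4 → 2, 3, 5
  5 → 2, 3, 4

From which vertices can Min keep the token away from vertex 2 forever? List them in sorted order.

A0 = {2}
A1: add {4} — 4 (Max) has 4→2.
A2 = A1; e.g. 1 (Min) can still go to 3. Fixed point.
Max's attractor = {2, 4}; Min avoids the target exactly from the complement.

1, 3, 5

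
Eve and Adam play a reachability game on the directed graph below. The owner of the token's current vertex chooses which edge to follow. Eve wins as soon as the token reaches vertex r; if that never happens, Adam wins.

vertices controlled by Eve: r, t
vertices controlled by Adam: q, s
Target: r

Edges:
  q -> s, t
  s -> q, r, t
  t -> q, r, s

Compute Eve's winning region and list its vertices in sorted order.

r, t

A0 = {r}
A1: add {t} — t (Eve) has t→r.
A2 = A1; e.g. q (Adam) can still go to s. Fixed point.
Eve's winning region = {r, t}.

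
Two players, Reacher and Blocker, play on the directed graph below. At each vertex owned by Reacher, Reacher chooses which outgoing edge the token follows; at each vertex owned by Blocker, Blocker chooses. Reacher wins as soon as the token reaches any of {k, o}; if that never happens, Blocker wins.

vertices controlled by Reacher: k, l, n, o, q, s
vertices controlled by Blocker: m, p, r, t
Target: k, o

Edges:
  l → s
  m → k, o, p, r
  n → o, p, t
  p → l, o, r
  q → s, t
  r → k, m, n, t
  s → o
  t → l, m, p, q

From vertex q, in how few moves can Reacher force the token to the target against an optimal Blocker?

A0 = {k, o}
A1: add {n, s} — n (Reacher) has n→o; s (Reacher) has s→o.
A2: add {l, q} — l (Reacher) has l→s; q (Reacher) has q→s.
A3 = A2; e.g. m (Blocker) can still go to p. Fixed point.
q enters the attractor at level 2, so Reacher can force the target in 2 moves from there.

2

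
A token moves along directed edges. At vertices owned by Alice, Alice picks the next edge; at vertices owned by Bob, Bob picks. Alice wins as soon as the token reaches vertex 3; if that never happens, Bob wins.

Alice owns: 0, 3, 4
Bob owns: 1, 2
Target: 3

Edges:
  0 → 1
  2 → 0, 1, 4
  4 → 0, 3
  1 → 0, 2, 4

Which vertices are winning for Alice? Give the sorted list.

A0 = {3}
A1: add {4} — 4 (Alice) has 4→3.
A2 = A1; e.g. 0 (Alice) has no edge into A1. Fixed point.
Alice's winning region = {3, 4}.

3, 4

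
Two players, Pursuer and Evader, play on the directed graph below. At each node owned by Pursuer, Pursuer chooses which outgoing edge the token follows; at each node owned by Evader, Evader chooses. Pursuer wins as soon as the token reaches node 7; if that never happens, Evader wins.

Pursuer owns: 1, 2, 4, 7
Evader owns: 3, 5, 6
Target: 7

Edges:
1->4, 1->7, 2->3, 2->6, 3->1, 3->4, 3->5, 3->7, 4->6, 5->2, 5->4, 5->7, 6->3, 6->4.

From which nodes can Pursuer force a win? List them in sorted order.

1, 7

A0 = {7}
A1: add {1} — 1 (Pursuer) has 1→7.
A2 = A1; e.g. 2 (Pursuer) has no edge into A1. Fixed point.
Pursuer's winning region = {1, 7}.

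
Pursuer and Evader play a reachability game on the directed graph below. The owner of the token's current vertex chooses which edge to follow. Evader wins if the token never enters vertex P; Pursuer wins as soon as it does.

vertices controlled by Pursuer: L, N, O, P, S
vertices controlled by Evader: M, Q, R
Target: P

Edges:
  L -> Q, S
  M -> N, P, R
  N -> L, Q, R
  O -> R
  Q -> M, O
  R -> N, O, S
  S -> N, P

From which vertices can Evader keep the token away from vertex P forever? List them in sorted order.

A0 = {P}
A1: add {S} — S (Pursuer) has S→P.
A2: add {L} — L (Pursuer) has L→S.
A3: add {N} — N (Pursuer) has N→L.
A4 = A3; e.g. M (Evader) can still go to R. Fixed point.
Pursuer's attractor = {L, N, P, S}; Evader avoids the target exactly from the complement.

M, O, Q, R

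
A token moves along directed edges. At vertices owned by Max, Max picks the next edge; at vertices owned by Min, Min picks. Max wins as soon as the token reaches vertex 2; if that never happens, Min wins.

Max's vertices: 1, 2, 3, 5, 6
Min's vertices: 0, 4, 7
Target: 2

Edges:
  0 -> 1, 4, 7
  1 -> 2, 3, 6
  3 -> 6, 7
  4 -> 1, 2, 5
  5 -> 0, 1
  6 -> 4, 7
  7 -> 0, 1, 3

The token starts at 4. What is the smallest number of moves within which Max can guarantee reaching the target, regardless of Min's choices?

A0 = {2}
A1: add {1} — 1 (Max) has 1→2.
A2: add {5} — 5 (Max) has 5→1.
A3: add {4} — 4 (Min): all of {1, 2, 5} already in.
4 enters the attractor at level 3, so Max can force the target in 3 moves from there.

3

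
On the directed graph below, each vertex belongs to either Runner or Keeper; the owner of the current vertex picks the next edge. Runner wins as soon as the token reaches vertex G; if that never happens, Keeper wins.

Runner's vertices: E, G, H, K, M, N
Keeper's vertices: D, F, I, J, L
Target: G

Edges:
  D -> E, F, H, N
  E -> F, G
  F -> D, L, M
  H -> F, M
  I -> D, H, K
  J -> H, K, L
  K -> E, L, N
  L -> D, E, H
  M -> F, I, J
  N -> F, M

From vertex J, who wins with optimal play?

Keeper

A0 = {G}
A1: add {E} — E (Runner) has E→G.
A2: add {K} — K (Runner) has K→E.
A3 = A2; e.g. D (Keeper) can still go to F. Fixed point.
J never enters the attractor, so Keeper can avoid the target forever.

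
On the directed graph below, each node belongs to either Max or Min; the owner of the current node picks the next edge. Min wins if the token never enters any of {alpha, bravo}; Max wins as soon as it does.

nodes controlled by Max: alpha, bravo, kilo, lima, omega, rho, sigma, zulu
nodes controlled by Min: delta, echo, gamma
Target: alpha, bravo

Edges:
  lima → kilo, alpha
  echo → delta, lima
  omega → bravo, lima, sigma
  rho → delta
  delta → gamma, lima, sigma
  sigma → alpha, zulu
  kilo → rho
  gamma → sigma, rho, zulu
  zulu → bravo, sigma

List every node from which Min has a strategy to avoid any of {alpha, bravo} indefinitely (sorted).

delta, echo, gamma, kilo, rho

A0 = {alpha, bravo}
A1: add {lima, omega, sigma, zulu} — lima (Max) has lima→alpha; sigma (Max) has sigma→alpha; omega (Max) has omega→bravo; zulu (Max) has zulu→bravo.
A2 = A1; e.g. kilo (Max) has no edge into A1. Fixed point.
Max's attractor = {alpha, bravo, lima, omega, sigma, zulu}; Min avoids the target exactly from the complement.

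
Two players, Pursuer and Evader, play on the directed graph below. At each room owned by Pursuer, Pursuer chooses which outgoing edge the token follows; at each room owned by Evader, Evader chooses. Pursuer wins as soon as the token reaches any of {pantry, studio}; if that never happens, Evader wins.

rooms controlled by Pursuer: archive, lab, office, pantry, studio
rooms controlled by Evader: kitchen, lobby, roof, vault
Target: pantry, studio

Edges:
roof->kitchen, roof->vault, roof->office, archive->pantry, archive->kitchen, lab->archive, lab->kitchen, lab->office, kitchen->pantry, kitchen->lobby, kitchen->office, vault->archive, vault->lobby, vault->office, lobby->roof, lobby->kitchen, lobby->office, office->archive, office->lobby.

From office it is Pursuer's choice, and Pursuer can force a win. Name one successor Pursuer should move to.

archive

A0 = {pantry, studio}
A1: add {archive} — archive (Pursuer) has archive→pantry.
A2: add {lab, office} — lab (Pursuer) has lab→archive; office (Pursuer) has office→archive.
A3 = A2; e.g. roof (Evader) can still go to kitchen. Fixed point.
From office, successor archive is in the attractor (rank 1); the other successor lobby is not.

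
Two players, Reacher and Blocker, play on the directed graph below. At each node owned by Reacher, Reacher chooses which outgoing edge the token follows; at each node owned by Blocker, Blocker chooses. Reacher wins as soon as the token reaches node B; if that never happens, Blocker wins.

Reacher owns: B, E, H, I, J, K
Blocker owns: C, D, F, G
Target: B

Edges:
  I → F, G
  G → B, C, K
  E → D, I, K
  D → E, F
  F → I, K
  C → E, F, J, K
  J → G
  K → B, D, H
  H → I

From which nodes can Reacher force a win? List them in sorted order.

B, E, K

A0 = {B}
A1: add {K} — K (Reacher) has K→B.
A2: add {E} — E (Reacher) has E→K.
A3 = A2; e.g. C (Blocker) can still go to F. Fixed point.
Reacher's winning region = {B, E, K}.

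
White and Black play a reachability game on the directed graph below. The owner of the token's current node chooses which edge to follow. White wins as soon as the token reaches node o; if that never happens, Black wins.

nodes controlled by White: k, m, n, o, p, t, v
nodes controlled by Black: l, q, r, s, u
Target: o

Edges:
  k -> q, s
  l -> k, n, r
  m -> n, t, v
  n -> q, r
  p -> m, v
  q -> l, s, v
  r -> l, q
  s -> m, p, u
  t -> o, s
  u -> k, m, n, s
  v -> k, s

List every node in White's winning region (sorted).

A0 = {o}
A1: add {t} — t (White) has t→o.
A2: add {m} — m (White) has m→t.
A3: add {p} — p (White) has p→m.
A4 = A3; e.g. k (White) has no edge into A3. Fixed point.
White's winning region = {m, o, p, t}.

m, o, p, t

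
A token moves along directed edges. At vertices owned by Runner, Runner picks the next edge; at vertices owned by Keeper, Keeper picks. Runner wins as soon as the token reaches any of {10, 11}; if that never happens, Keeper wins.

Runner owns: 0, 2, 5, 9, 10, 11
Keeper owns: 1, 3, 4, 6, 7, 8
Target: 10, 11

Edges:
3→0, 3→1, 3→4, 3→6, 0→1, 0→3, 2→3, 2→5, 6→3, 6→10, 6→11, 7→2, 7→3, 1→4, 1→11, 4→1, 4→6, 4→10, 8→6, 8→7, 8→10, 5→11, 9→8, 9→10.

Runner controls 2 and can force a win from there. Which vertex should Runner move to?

A0 = {10, 11}
A1: add {5, 9} — 5 (Runner) has 5→11; 9 (Runner) has 9→10.
A2: add {2} — 2 (Runner) has 2→5.
A3 = A2; e.g. 0 (Runner) has no edge into A2. Fixed point.
From 2, successor 5 is in the attractor (rank 1); the other successor 3 is not.

5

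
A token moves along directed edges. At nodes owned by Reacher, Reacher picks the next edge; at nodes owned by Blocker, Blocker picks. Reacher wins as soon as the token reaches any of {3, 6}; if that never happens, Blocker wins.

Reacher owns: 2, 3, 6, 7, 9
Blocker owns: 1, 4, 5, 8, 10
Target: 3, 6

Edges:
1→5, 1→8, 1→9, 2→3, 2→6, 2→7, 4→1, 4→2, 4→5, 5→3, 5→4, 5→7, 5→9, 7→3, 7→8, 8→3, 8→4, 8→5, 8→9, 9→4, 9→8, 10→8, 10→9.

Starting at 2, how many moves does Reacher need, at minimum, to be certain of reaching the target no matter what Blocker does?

1

A0 = {3, 6}
A1: add {2, 7} — 2 (Reacher) has 2→3; 7 (Reacher) has 7→3.
A2 = A1; e.g. 1 (Blocker) can still go to 5. Fixed point.
2 enters the attractor at level 1, so Reacher can force the target in 1 move from there.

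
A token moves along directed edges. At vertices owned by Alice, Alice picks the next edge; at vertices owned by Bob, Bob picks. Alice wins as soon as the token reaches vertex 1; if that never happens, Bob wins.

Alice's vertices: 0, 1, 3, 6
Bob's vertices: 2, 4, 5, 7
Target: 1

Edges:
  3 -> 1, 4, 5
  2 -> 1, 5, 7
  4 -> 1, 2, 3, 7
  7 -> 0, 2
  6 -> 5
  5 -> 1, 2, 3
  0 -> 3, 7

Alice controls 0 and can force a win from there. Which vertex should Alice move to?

A0 = {1}
A1: add {3} — 3 (Alice) has 3→1.
A2: add {0} — 0 (Alice) has 0→3.
A3 = A2; e.g. 2 (Bob) can still go to 5. Fixed point.
From 0, successor 3 is in the attractor (rank 1); the other successor 7 is not.

3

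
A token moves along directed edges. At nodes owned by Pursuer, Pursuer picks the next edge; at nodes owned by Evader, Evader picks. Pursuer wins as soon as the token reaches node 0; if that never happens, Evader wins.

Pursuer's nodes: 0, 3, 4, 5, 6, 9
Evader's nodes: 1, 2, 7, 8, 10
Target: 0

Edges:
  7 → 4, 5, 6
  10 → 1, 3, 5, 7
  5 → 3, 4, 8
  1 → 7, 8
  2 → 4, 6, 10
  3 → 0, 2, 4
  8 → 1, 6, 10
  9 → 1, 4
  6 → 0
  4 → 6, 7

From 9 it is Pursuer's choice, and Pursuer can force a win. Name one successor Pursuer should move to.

4

A0 = {0}
A1: add {3, 6} — 3 (Pursuer) has 3→0; 6 (Pursuer) has 6→0.
A2: add {4, 5} — 4 (Pursuer) has 4→6; 5 (Pursuer) has 5→3.
A3: add {7, 9} — 7 (Evader): all of {4, 5, 6} already in; 9 (Pursuer) has 9→4.
A4 = A3; e.g. 1 (Evader) can still go to 8. Fixed point.
From 9, successor 4 is in the attractor (rank 2); the other successor 1 is not.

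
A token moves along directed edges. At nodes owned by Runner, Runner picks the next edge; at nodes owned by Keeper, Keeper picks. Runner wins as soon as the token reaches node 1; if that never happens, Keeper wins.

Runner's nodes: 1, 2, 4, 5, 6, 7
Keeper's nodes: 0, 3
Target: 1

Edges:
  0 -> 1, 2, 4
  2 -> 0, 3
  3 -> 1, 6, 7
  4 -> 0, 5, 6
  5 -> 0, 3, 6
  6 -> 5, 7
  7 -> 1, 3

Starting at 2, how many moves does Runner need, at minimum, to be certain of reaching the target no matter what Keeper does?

4

A0 = {1}
A1: add {7} — 7 (Runner) has 7→1.
A2: add {6} — 6 (Runner) has 6→7.
A3: add {3, 4, 5} — 3 (Keeper): all of {1, 6, 7} already in; 4 (Runner) has 4→6; 5 (Runner) has 5→6.
A4: add {2} — 2 (Runner) has 2→3.
2 enters the attractor at level 4, so Runner can force the target in 4 moves from there.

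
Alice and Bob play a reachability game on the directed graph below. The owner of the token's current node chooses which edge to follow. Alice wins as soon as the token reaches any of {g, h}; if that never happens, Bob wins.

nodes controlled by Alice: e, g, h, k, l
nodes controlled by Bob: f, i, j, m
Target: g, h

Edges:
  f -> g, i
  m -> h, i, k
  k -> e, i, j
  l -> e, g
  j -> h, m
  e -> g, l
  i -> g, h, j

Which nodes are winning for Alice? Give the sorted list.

e, g, h, k, l

A0 = {g, h}
A1: add {e, l} — e (Alice) has e→g; l (Alice) has l→g.
A2: add {k} — k (Alice) has k→e.
A3 = A2; e.g. f (Bob) can still go to i. Fixed point.
Alice's winning region = {e, g, h, k, l}.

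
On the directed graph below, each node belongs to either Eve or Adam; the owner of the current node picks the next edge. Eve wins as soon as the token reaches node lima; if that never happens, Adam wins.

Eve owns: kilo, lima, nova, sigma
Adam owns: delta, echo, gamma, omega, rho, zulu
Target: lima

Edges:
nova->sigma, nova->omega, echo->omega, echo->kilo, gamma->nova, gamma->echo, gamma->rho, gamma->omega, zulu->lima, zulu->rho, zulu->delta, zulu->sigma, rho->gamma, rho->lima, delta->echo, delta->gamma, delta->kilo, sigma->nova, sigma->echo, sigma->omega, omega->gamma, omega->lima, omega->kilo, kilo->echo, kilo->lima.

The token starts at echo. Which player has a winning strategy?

Adam

A0 = {lima}
A1: add {kilo} — kilo (Eve) has kilo→lima.
A2 = A1; e.g. nova (Eve) has no edge into A1. Fixed point.
echo never enters the attractor, so Adam can avoid the target forever.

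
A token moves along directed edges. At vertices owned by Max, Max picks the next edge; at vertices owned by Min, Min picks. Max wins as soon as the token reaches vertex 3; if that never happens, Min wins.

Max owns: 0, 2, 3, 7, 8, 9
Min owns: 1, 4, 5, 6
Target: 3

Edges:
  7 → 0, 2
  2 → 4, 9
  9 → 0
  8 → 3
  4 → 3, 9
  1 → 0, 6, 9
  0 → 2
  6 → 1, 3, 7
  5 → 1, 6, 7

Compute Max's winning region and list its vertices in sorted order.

A0 = {3}
A1: add {8} — 8 (Max) has 8→3.
A2 = A1; e.g. 0 (Max) has no edge into A1. Fixed point.
Max's winning region = {3, 8}.

3, 8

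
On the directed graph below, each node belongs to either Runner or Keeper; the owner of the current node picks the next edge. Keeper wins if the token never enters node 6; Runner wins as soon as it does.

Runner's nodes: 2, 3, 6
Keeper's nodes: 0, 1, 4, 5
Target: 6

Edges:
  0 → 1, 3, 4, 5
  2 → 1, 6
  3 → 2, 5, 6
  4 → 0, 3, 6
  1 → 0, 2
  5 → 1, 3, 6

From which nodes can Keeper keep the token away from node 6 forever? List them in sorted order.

A0 = {6}
A1: add {2, 3} — 2 (Runner) has 2→6; 3 (Runner) has 3→6.
A2 = A1; e.g. 0 (Keeper) can still go to 1. Fixed point.
Runner's attractor = {2, 3, 6}; Keeper avoids the target exactly from the complement.

0, 1, 4, 5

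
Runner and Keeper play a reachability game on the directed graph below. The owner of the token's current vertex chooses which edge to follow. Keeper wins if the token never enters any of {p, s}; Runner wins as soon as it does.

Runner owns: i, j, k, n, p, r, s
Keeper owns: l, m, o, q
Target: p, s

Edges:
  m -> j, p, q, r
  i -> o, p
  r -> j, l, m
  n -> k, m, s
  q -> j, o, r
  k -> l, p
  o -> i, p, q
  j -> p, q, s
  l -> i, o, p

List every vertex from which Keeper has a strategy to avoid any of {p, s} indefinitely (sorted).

A0 = {p, s}
A1: add {i, j, k, n} — i (Runner) has i→p; j (Runner) has j→p; k (Runner) has k→p; n (Runner) has n→s.
A2: add {r} — r (Runner) has r→j.
A3 = A2; e.g. l (Keeper) can still go to o. Fixed point.
Runner's attractor = {i, j, k, n, p, r, s}; Keeper avoids the target exactly from the complement.

l, m, o, q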